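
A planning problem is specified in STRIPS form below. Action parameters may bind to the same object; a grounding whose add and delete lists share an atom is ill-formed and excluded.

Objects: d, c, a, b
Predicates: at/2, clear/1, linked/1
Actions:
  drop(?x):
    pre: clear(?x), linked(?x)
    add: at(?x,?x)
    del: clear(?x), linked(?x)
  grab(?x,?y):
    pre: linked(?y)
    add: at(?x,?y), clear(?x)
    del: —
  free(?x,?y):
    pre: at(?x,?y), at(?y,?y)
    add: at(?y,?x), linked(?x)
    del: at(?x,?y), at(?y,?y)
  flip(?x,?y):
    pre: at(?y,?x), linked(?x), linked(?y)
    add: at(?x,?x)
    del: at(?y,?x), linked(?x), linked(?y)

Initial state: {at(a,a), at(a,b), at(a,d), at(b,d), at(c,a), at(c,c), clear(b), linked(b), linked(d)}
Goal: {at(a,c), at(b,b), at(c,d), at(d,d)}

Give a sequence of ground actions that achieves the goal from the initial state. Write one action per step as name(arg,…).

1. drop(b)  →  {at(a,a), at(a,b), at(a,d), at(b,b), at(b,d), at(c,a), at(c,c), linked(d)}
2. grab(d,d)  →  {at(a,a), at(a,b), at(a,d), at(b,b), at(b,d), at(c,a), at(c,c), at(d,d), clear(d), linked(d)}
3. grab(c,d)  →  {at(a,a), at(a,b), at(a,d), at(b,b), at(b,d), at(c,a), at(c,c), at(c,d), at(d,d), clear(c), clear(d), linked(d)}
4. free(c,a)  →  {at(a,b), at(a,c), at(a,d), at(b,b), at(b,d), at(c,c), at(c,d), at(d,d), clear(c), clear(d), linked(c), linked(d)}

drop(b); grab(d,d); grab(c,d); free(c,a)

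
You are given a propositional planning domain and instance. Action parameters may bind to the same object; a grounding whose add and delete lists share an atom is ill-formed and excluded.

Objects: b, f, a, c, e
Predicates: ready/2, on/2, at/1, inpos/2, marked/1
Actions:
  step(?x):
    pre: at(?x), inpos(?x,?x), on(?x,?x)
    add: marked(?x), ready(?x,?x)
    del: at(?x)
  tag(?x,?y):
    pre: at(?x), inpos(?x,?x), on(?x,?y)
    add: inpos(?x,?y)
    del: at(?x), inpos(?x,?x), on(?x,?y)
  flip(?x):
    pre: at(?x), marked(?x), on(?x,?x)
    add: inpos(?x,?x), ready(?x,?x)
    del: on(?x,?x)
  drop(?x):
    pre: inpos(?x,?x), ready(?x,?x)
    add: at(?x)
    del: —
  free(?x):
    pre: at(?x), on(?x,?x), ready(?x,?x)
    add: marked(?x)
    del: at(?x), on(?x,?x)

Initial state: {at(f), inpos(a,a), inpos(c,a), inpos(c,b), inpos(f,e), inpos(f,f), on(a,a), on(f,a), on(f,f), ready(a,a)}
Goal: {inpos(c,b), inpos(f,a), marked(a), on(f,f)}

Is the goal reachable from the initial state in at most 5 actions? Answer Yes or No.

Yes

1. tag(f,a)  →  {inpos(a,a), inpos(c,a), inpos(c,b), inpos(f,a), inpos(f,e), on(a,a), on(f,f), ready(a,a)}
2. drop(a)  →  {at(a), inpos(a,a), inpos(c,a), inpos(c,b), inpos(f,a), inpos(f,e), on(a,a), on(f,f), ready(a,a)}
3. step(a)  →  {inpos(a,a), inpos(c,a), inpos(c,b), inpos(f,a), inpos(f,e), marked(a), on(a,a), on(f,f), ready(a,a)}
optimal plan length = 3; 3 ≤ 5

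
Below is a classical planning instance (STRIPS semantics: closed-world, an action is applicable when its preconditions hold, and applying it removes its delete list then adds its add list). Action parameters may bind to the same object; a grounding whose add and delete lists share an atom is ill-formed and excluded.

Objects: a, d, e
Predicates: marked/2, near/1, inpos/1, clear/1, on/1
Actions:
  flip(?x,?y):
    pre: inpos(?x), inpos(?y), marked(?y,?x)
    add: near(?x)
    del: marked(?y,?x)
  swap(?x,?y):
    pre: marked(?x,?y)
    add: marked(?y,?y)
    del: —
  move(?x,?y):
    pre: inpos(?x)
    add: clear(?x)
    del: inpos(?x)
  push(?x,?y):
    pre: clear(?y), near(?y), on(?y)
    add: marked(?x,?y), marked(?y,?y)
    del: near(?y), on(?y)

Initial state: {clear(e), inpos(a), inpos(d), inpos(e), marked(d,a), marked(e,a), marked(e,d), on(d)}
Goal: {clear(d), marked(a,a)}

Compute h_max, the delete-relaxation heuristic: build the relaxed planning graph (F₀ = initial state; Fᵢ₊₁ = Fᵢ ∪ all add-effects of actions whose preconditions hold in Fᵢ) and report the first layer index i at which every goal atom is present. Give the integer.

F0 = init (8 atoms)
F1 = F0 ∪ {clear(a), clear(d), marked(a,a), marked(d,d), near(a), near(d)}  (14 atoms)
goal ⊆ F1  ⇒  h_max = 1

1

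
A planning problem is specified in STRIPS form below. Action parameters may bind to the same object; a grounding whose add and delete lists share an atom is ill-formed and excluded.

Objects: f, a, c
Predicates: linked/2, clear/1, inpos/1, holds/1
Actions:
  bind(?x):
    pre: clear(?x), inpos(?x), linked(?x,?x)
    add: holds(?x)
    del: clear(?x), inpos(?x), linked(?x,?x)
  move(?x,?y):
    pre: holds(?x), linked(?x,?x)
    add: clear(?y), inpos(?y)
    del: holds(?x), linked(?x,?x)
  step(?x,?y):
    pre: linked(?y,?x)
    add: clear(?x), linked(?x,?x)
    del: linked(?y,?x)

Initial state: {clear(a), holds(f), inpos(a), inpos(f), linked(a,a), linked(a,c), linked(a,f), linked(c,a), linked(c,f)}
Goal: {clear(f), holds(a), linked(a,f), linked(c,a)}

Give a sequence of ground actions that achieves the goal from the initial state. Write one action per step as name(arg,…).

1. bind(a)  →  {holds(a), holds(f), inpos(f), linked(a,c), linked(a,f), linked(c,a), linked(c,f)}
2. step(f,c)  →  {clear(f), holds(a), holds(f), inpos(f), linked(a,c), linked(a,f), linked(c,a), linked(f,f)}

bind(a); step(f,c)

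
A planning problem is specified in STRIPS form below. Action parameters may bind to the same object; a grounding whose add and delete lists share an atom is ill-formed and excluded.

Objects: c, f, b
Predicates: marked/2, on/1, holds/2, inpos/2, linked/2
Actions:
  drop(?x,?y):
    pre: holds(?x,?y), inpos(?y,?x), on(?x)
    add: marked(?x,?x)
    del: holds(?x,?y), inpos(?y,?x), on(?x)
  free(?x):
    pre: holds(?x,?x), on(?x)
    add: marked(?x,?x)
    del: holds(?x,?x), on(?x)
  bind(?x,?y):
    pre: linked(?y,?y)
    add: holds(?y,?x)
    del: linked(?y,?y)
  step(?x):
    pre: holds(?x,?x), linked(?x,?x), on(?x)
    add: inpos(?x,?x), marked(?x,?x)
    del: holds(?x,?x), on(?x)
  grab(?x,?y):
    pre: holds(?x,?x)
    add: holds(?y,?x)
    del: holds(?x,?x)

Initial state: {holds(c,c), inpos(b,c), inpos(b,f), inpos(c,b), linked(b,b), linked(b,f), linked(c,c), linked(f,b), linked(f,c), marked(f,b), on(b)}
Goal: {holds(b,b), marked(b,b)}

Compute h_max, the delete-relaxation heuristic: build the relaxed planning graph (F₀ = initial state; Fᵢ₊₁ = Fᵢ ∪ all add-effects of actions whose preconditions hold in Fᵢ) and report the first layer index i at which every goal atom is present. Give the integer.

2

F0 = init (11 atoms)
F1 = F0 ∪ {holds(b,b), holds(b,c), holds(b,f), holds(c,b), holds(c,f), holds(f,c)}  (17 atoms)
F2 = F1 ∪ {holds(f,b), inpos(b,b), marked(b,b)}  (20 atoms)
goal ⊆ F2  ⇒  h_max = 2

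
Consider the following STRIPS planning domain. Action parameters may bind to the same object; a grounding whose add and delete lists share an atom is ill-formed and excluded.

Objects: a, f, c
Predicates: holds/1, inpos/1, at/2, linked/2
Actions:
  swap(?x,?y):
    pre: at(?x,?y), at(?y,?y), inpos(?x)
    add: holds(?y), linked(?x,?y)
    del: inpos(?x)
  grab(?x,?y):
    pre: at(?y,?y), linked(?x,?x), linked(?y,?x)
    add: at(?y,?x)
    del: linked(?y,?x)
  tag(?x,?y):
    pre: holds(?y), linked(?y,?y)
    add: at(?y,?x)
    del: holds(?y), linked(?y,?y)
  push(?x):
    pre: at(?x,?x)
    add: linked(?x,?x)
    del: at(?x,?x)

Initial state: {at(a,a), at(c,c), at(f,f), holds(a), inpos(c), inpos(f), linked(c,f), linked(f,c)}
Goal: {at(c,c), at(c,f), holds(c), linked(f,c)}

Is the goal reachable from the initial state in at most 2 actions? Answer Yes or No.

1. swap(f,f)  →  {at(a,a), at(c,c), at(f,f), holds(a), holds(f), inpos(c), linked(c,f), linked(f,c), linked(f,f)}
2. swap(c,c)  →  {at(a,a), at(c,c), at(f,f), holds(a), holds(c), holds(f), linked(c,c), linked(c,f), linked(f,c), linked(f,f)}
3. grab(f,c)  →  {at(a,a), at(c,c), at(c,f), at(f,f), holds(a), holds(c), holds(f), linked(c,c), linked(f,c), linked(f,f)}
optimal plan length = 3; 3 > 2

No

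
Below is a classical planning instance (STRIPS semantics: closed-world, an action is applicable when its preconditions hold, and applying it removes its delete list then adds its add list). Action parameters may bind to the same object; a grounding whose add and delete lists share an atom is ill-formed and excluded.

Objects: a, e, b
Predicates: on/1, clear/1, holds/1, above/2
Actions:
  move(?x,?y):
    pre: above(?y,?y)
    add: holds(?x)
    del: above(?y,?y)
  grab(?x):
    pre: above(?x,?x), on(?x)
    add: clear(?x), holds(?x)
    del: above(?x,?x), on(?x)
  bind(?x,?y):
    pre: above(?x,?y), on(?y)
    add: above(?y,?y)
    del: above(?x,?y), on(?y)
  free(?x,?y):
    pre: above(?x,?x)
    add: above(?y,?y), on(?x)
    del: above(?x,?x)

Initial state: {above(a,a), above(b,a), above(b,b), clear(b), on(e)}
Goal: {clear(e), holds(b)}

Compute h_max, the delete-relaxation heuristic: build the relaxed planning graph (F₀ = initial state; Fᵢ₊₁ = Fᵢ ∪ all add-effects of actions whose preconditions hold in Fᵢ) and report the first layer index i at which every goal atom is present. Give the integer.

F0 = init (5 atoms)
F1 = F0 ∪ {above(e,e), holds(a), holds(b), holds(e), on(a), on(b)}  (11 atoms)
F2 = F1 ∪ {clear(a), clear(e)}  (13 atoms)
goal ⊆ F2  ⇒  h_max = 2

2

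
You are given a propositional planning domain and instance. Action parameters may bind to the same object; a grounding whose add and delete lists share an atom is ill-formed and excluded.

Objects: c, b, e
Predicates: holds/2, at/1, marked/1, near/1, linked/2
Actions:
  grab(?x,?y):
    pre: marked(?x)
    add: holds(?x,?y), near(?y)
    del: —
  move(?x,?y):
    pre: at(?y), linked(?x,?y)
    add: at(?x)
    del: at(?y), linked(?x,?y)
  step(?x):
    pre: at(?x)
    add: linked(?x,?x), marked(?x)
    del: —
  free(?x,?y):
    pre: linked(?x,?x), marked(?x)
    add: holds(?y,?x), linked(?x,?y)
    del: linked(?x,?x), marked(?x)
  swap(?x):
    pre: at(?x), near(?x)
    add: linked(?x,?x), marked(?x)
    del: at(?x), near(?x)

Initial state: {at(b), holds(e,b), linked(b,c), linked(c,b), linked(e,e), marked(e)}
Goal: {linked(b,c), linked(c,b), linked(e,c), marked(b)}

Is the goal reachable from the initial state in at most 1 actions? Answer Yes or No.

1. step(b)  →  {at(b), holds(e,b), linked(b,b), linked(b,c), linked(c,b), linked(e,e), marked(b), marked(e)}
2. free(e,c)  →  {at(b), holds(c,e), holds(e,b), linked(b,b), linked(b,c), linked(c,b), linked(e,c), marked(b)}
optimal plan length = 2; 2 > 1

No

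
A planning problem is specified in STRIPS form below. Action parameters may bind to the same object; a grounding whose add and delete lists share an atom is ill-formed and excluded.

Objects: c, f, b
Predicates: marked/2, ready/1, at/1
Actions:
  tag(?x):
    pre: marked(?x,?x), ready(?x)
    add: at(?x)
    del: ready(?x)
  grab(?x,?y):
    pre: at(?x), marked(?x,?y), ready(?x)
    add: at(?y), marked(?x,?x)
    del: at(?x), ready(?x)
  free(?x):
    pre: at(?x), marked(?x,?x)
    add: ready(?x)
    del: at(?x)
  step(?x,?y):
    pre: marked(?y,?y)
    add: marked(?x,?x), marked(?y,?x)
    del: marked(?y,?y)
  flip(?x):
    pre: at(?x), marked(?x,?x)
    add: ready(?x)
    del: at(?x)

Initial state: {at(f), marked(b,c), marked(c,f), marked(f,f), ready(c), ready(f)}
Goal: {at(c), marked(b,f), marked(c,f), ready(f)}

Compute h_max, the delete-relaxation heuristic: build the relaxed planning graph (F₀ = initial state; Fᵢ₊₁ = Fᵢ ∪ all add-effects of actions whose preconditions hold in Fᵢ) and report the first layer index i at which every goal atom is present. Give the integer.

2

F0 = init (6 atoms)
F1 = F0 ∪ {marked(b,b), marked(c,c), marked(f,b), marked(f,c)}  (10 atoms)
F2 = F1 ∪ {at(b), at(c), marked(b,f), marked(c,b)}  (14 atoms)
goal ⊆ F2  ⇒  h_max = 2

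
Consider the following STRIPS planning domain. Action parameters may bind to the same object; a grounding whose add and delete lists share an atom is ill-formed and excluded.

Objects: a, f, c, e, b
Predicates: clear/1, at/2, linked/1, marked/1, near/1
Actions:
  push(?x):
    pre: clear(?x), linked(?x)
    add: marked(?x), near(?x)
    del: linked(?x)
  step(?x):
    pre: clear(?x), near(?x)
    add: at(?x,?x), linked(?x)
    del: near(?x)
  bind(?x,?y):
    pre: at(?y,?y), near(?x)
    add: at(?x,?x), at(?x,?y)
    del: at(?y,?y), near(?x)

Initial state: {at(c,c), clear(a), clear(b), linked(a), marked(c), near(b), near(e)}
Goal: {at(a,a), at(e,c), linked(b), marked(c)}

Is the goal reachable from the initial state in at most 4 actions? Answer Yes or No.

Yes

1. push(a)  →  {at(c,c), clear(a), clear(b), marked(a), marked(c), near(a), near(b), near(e)}
2. step(a)  →  {at(a,a), at(c,c), clear(a), clear(b), linked(a), marked(a), marked(c), near(b), near(e)}
3. step(b)  →  {at(a,a), at(b,b), at(c,c), clear(a), clear(b), linked(a), linked(b), marked(a), marked(c), near(e)}
4. bind(e,c)  →  {at(a,a), at(b,b), at(e,c), at(e,e), clear(a), clear(b), linked(a), linked(b), marked(a), marked(c)}
optimal plan length = 4; 4 ≤ 4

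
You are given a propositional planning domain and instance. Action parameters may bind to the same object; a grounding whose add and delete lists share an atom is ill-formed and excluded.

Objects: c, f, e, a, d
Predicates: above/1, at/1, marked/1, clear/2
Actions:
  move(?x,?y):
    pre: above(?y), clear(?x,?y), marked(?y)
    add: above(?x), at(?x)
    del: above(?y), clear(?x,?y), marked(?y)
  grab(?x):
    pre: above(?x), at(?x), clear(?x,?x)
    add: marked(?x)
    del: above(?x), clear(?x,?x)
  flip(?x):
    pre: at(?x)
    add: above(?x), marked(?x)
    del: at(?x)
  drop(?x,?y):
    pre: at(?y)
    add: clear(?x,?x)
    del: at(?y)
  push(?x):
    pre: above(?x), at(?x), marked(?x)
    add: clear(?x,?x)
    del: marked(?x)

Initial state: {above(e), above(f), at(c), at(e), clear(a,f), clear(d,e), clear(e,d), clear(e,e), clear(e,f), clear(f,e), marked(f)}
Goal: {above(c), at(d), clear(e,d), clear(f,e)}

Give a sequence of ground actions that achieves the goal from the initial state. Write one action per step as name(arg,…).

1. flip(c)  →  {above(c), above(e), above(f), at(e), clear(a,f), clear(d,e), clear(e,d), clear(e,e), clear(e,f), clear(f,e), marked(c), marked(f)}
2. flip(e)  →  {above(c), above(e), above(f), clear(a,f), clear(d,e), clear(e,d), clear(e,e), clear(e,f), clear(f,e), marked(c), marked(e), marked(f)}
3. move(d,e)  →  {above(c), above(d), above(f), at(d), clear(a,f), clear(e,d), clear(e,e), clear(e,f), clear(f,e), marked(c), marked(f)}

flip(c); flip(e); move(d,e)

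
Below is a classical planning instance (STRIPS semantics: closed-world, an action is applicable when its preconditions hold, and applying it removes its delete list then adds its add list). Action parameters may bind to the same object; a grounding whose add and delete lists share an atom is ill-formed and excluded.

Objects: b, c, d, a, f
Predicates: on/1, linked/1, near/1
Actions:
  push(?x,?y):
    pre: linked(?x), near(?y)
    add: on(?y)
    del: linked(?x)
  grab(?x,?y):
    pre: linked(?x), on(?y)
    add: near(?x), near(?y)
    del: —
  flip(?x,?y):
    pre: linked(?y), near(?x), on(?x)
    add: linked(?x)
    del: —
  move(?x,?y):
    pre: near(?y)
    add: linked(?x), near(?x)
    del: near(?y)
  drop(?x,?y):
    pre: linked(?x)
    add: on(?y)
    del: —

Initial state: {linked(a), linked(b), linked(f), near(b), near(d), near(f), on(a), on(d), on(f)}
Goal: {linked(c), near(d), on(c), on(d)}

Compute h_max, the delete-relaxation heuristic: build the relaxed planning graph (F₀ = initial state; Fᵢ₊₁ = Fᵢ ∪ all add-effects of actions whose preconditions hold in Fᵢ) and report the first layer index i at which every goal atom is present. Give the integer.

F0 = init (9 atoms)
F1 = F0 ∪ {linked(c), linked(d), near(a), near(c), on(b), on(c)}  (15 atoms)
goal ⊆ F1  ⇒  h_max = 1

1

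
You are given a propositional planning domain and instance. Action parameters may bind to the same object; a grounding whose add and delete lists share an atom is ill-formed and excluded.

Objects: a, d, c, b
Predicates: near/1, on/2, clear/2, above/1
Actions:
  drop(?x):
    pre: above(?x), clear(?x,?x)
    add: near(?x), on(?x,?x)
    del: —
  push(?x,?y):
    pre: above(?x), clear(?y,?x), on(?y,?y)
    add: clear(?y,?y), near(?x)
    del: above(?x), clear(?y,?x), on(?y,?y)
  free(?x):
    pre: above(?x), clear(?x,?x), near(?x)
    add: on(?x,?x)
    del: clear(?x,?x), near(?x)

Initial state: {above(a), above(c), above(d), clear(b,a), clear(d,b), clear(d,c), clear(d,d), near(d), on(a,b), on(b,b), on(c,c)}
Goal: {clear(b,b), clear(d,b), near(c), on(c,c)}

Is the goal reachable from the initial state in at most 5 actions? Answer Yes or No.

1. drop(d)  →  {above(a), above(c), above(d), clear(b,a), clear(d,b), clear(d,c), clear(d,d), near(d), on(a,b), on(b,b), on(c,c), on(d,d)}
2. push(a,b)  →  {above(c), above(d), clear(b,b), clear(d,b), clear(d,c), clear(d,d), near(a), near(d), on(a,b), on(c,c), on(d,d)}
3. push(c,d)  →  {above(d), clear(b,b), clear(d,b), clear(d,d), near(a), near(c), near(d), on(a,b), on(c,c)}
optimal plan length = 3; 3 ≤ 5

Yes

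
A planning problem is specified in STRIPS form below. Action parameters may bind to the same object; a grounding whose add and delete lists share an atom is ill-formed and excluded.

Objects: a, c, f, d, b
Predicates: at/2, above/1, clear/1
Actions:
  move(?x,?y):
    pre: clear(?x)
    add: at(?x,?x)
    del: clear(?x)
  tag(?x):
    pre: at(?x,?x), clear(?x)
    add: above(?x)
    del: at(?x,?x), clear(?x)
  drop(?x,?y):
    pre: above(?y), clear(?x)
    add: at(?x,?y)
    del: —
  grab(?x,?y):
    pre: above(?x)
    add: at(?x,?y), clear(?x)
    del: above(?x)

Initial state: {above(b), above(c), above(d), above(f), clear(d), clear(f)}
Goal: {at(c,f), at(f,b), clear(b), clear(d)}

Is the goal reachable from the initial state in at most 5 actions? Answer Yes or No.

1. drop(f,b)  →  {above(b), above(c), above(d), above(f), at(f,b), clear(d), clear(f)}
2. grab(c,f)  →  {above(b), above(d), above(f), at(c,f), at(f,b), clear(c), clear(d), clear(f)}
3. grab(b,a)  →  {above(d), above(f), at(b,a), at(c,f), at(f,b), clear(b), clear(c), clear(d), clear(f)}
optimal plan length = 3; 3 ≤ 5

Yes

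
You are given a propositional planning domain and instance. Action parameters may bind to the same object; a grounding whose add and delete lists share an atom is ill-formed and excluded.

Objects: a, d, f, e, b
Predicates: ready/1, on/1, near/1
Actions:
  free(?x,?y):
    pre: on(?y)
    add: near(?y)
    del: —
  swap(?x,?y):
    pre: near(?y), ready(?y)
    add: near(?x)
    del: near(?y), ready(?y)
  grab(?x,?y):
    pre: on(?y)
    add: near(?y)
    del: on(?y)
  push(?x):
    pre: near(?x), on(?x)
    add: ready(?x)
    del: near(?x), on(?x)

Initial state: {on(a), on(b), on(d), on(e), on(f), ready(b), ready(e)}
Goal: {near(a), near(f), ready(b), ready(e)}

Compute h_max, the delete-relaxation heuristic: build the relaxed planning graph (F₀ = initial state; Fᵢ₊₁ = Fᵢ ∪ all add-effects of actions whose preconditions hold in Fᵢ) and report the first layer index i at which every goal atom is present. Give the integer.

F0 = init (7 atoms)
F1 = F0 ∪ {near(a), near(b), near(d), near(e), near(f)}  (12 atoms)
goal ⊆ F1  ⇒  h_max = 1

1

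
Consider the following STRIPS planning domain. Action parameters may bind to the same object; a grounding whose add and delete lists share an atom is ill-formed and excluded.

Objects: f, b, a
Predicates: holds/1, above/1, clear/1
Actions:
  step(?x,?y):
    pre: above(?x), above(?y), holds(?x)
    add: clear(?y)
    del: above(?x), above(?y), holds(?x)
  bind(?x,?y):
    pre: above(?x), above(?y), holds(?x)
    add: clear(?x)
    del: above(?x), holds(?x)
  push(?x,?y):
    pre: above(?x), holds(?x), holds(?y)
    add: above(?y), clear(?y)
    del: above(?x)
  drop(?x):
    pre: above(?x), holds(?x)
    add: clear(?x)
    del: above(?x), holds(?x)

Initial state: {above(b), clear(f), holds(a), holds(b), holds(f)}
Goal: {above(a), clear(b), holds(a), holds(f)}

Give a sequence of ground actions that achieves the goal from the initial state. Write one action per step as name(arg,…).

1. push(b,f)  →  {above(f), clear(f), holds(a), holds(b), holds(f)}
2. push(f,b)  →  {above(b), clear(b), clear(f), holds(a), holds(b), holds(f)}
3. push(b,a)  →  {above(a), clear(a), clear(b), clear(f), holds(a), holds(b), holds(f)}

push(b,f); push(f,b); push(b,a)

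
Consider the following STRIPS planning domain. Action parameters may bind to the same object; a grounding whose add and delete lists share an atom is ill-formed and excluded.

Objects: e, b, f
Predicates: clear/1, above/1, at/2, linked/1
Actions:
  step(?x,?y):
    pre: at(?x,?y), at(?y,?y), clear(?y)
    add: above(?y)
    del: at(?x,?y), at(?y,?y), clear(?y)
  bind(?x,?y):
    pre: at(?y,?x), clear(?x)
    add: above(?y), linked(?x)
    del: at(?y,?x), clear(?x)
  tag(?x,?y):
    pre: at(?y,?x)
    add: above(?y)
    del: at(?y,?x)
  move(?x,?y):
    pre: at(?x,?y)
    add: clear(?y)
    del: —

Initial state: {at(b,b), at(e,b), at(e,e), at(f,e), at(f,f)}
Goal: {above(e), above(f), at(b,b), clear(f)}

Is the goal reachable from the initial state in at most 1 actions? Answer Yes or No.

No

1. tag(e,e)  →  {above(e), at(b,b), at(e,b), at(f,e), at(f,f)}
2. tag(e,f)  →  {above(e), above(f), at(b,b), at(e,b), at(f,f)}
3. move(f,f)  →  {above(e), above(f), at(b,b), at(e,b), at(f,f), clear(f)}
optimal plan length = 3; 3 > 1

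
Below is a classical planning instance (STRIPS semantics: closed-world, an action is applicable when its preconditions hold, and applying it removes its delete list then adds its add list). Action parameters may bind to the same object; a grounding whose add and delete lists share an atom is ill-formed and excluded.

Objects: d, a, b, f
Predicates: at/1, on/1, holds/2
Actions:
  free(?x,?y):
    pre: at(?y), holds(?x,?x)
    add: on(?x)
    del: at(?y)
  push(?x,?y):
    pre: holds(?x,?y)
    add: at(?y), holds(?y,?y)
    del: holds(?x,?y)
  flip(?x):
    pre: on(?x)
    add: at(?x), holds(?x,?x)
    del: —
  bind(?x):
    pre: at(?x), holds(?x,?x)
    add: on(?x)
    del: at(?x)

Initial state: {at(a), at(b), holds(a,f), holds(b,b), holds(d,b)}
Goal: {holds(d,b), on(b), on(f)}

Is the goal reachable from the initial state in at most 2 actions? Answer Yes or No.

1. free(b,a)  →  {at(b), holds(a,f), holds(b,b), holds(d,b), on(b)}
2. push(a,f)  →  {at(b), at(f), holds(b,b), holds(d,b), holds(f,f), on(b)}
3. free(f,b)  →  {at(f), holds(b,b), holds(d,b), holds(f,f), on(b), on(f)}
optimal plan length = 3; 3 > 2

No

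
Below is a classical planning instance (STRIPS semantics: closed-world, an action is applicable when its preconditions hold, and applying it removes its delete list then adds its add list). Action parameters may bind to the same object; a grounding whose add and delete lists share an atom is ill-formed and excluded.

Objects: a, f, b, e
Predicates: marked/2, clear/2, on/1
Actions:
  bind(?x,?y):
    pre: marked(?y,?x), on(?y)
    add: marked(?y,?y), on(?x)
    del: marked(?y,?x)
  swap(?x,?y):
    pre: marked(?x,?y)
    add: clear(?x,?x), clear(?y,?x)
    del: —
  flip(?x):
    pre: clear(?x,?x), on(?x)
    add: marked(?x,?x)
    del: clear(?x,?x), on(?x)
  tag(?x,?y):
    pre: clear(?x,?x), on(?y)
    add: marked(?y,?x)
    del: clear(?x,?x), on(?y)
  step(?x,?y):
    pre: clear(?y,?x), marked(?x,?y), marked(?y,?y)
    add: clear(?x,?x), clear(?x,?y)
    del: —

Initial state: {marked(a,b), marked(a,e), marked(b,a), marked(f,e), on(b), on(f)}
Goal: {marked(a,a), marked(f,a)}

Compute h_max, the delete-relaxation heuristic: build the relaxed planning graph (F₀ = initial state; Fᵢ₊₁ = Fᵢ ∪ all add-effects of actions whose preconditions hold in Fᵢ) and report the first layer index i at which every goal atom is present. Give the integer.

F0 = init (6 atoms)
F1 = F0 ∪ {clear(a,a), clear(a,b), clear(b,a), clear(b,b), clear(e,a), clear(e,f), clear(f,f), marked(b,b), marked(f,f), on(a), on(e)}  (17 atoms)
F2 = F1 ∪ {marked(a,a), marked(a,f), marked(b,f), marked(e,a), marked(e,b), marked(e,f), marked(f,a), marked(f,b)}  (25 atoms)
goal ⊆ F2  ⇒  h_max = 2

2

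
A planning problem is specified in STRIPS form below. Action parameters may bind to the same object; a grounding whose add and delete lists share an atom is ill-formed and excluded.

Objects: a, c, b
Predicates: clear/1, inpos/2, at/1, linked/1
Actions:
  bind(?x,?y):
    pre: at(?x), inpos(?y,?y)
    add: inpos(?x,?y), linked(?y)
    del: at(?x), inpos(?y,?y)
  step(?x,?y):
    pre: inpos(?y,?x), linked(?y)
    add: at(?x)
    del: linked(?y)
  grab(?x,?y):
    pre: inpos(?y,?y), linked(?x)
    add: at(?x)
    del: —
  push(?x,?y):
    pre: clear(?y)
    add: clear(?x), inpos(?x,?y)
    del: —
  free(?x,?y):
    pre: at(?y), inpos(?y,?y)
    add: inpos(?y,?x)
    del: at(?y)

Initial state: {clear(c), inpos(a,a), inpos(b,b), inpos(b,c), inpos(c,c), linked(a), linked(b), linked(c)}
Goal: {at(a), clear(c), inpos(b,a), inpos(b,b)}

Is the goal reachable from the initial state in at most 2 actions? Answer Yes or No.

1. step(a,a)  →  {at(a), clear(c), inpos(a,a), inpos(b,b), inpos(b,c), inpos(c,c), linked(b), linked(c)}
2. step(b,b)  →  {at(a), at(b), clear(c), inpos(a,a), inpos(b,b), inpos(b,c), inpos(c,c), linked(c)}
3. bind(b,a)  →  {at(a), clear(c), inpos(b,a), inpos(b,b), inpos(b,c), inpos(c,c), linked(a), linked(c)}
optimal plan length = 3; 3 > 2

No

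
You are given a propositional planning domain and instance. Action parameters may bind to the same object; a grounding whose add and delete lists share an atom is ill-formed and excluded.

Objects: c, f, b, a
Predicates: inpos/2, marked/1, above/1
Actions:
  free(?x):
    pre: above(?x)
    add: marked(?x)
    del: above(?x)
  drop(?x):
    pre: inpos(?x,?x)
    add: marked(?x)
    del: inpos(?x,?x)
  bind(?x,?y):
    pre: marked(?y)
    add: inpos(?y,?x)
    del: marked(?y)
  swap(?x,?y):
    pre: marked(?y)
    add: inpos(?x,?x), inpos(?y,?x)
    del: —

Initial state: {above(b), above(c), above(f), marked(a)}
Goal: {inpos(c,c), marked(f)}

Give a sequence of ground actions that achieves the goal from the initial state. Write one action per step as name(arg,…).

1. free(f)  →  {above(b), above(c), marked(a), marked(f)}
2. swap(c,f)  →  {above(b), above(c), inpos(c,c), inpos(f,c), marked(a), marked(f)}

free(f); swap(c,f)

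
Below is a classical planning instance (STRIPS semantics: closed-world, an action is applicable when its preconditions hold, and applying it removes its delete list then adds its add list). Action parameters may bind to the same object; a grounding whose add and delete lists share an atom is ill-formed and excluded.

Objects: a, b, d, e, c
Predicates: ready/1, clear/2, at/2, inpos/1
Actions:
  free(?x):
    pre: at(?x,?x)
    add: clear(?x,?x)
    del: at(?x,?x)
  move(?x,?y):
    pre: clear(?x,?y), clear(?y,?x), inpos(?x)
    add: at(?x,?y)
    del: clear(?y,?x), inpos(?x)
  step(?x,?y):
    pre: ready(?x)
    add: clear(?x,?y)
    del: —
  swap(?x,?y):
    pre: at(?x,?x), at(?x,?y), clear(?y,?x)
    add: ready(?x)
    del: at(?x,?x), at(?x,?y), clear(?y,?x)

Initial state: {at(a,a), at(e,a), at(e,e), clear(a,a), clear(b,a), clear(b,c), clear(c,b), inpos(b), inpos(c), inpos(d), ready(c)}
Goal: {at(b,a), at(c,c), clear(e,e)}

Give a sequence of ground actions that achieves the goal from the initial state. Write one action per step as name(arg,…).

1. free(e)  →  {at(a,a), at(e,a), clear(a,a), clear(b,a), clear(b,c), clear(c,b), clear(e,e), inpos(b), inpos(c), inpos(d), ready(c)}
2. step(c,c)  →  {at(a,a), at(e,a), clear(a,a), clear(b,a), clear(b,c), clear(c,b), clear(c,c), clear(e,e), inpos(b), inpos(c), inpos(d), ready(c)}
3. move(c,c)  →  {at(a,a), at(c,c), at(e,a), clear(a,a), clear(b,a), clear(b,c), clear(c,b), clear(e,e), inpos(b), inpos(d), ready(c)}
4. swap(a,a)  →  {at(c,c), at(e,a), clear(b,a), clear(b,c), clear(c,b), clear(e,e), inpos(b), inpos(d), ready(a), ready(c)}
5. step(a,b)  →  {at(c,c), at(e,a), clear(a,b), clear(b,a), clear(b,c), clear(c,b), clear(e,e), inpos(b), inpos(d), ready(a), ready(c)}
6. move(b,a)  →  {at(b,a), at(c,c), at(e,a), clear(b,a), clear(b,c), clear(c,b), clear(e,e), inpos(d), ready(a), ready(c)}

free(e); step(c,c); move(c,c); swap(a,a); step(a,b); move(b,a)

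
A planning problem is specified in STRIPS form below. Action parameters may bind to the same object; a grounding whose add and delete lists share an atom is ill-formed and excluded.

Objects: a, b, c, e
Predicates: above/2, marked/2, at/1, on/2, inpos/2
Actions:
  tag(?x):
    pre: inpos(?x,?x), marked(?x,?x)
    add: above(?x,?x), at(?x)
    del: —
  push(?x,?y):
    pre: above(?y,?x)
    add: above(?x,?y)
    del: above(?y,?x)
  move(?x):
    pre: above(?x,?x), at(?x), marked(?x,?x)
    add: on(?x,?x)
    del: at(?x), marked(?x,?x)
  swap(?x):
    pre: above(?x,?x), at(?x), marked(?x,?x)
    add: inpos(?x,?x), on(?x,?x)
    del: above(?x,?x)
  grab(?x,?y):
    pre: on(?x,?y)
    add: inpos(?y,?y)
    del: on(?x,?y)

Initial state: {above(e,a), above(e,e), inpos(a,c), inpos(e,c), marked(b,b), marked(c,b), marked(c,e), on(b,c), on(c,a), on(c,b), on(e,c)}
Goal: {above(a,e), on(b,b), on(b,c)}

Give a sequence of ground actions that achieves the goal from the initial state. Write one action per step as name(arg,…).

1. push(a,e)  →  {above(a,e), above(e,e), inpos(a,c), inpos(e,c), marked(b,b), marked(c,b), marked(c,e), on(b,c), on(c,a), on(c,b), on(e,c)}
2. grab(c,b)  →  {above(a,e), above(e,e), inpos(a,c), inpos(b,b), inpos(e,c), marked(b,b), marked(c,b), marked(c,e), on(b,c), on(c,a), on(e,c)}
3. tag(b)  →  {above(a,e), above(b,b), above(e,e), at(b), inpos(a,c), inpos(b,b), inpos(e,c), marked(b,b), marked(c,b), marked(c,e), on(b,c), on(c,a), on(e,c)}
4. move(b)  →  {above(a,e), above(b,b), above(e,e), inpos(a,c), inpos(b,b), inpos(e,c), marked(c,b), marked(c,e), on(b,b), on(b,c), on(c,a), on(e,c)}

push(a,e); grab(c,b); tag(b); move(b)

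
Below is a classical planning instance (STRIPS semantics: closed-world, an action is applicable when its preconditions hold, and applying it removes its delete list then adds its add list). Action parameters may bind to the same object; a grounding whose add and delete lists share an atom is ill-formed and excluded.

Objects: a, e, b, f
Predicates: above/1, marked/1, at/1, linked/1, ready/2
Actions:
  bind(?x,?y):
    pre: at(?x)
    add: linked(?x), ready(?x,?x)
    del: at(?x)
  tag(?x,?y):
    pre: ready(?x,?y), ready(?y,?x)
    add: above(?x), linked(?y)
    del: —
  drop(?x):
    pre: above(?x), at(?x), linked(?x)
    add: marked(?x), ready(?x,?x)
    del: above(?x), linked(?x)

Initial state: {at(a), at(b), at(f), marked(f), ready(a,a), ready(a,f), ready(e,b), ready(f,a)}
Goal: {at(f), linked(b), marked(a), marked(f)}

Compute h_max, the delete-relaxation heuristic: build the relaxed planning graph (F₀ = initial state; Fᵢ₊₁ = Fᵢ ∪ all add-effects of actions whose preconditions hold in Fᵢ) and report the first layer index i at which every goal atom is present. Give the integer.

2

F0 = init (8 atoms)
F1 = F0 ∪ {above(a), above(f), linked(a), linked(b), linked(f), ready(b,b), ready(f,f)}  (15 atoms)
F2 = F1 ∪ {above(b), marked(a)}  (17 atoms)
goal ⊆ F2  ⇒  h_max = 2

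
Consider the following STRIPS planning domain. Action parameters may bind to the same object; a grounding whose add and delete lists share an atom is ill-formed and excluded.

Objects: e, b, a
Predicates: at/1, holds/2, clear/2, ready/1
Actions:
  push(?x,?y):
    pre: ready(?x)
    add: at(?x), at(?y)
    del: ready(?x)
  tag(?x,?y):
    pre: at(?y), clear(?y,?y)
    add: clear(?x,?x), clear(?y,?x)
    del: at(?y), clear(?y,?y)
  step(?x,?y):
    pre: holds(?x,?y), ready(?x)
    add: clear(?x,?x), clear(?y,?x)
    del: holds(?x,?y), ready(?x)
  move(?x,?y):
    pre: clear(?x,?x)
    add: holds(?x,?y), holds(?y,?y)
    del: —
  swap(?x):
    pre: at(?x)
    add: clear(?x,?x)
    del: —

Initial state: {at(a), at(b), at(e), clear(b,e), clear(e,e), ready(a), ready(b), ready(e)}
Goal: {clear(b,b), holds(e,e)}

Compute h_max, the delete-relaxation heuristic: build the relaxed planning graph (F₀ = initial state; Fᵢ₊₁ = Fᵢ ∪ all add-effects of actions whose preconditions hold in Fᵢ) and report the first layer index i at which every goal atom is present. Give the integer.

1

F0 = init (8 atoms)
F1 = F0 ∪ {clear(a,a), clear(b,b), clear(e,a), clear(e,b), holds(a,a), holds(b,b), holds(e,a), holds(e,b), holds(e,e)}  (17 atoms)
goal ⊆ F1  ⇒  h_max = 1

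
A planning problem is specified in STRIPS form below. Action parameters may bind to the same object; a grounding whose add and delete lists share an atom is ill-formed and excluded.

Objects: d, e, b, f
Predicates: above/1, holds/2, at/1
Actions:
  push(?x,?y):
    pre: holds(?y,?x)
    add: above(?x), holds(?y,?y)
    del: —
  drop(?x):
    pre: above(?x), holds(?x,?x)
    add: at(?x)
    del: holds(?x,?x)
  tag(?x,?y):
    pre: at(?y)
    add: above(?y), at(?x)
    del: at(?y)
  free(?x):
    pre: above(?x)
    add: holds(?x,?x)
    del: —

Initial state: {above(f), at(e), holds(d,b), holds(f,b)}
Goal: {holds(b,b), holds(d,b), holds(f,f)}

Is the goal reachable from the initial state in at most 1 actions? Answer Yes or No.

No

1. push(b,f)  →  {above(b), above(f), at(e), holds(d,b), holds(f,b), holds(f,f)}
2. free(b)  →  {above(b), above(f), at(e), holds(b,b), holds(d,b), holds(f,b), holds(f,f)}
optimal plan length = 2; 2 > 1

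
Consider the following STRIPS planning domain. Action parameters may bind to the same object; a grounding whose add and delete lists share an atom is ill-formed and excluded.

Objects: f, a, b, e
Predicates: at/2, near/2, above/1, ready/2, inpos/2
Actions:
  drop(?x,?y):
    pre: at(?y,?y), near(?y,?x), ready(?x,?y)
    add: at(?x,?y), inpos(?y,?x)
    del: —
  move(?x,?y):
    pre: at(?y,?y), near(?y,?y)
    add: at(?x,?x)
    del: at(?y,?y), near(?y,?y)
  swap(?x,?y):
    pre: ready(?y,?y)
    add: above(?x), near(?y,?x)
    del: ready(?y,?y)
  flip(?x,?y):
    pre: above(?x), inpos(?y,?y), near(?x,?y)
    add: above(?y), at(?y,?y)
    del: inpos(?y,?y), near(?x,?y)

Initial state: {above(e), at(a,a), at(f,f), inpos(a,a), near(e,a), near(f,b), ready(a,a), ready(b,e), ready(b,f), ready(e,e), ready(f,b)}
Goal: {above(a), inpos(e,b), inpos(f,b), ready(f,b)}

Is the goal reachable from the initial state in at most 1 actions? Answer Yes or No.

No

1. drop(b,f)  →  {above(e), at(a,a), at(b,f), at(f,f), inpos(a,a), inpos(f,b), near(e,a), near(f,b), ready(a,a), ready(b,e), ready(b,f), ready(e,e), ready(f,b)}
2. swap(a,a)  →  {above(a), above(e), at(a,a), at(b,f), at(f,f), inpos(a,a), inpos(f,b), near(a,a), near(e,a), near(f,b), ready(b,e), ready(b,f), ready(e,e), ready(f,b)}
3. move(e,a)  →  {above(a), above(e), at(b,f), at(e,e), at(f,f), inpos(a,a), inpos(f,b), near(e,a), near(f,b), ready(b,e), ready(b,f), ready(e,e), ready(f,b)}
4. swap(b,e)  →  {above(a), above(b), above(e), at(b,f), at(e,e), at(f,f), inpos(a,a), inpos(f,b), near(e,a), near(e,b), near(f,b), ready(b,e), ready(b,f), ready(f,b)}
5. drop(b,e)  →  {above(a), above(b), above(e), at(b,e), at(b,f), at(e,e), at(f,f), inpos(a,a), inpos(e,b), inpos(f,b), near(e,a), near(e,b), near(f,b), ready(b,e), ready(b,f), ready(f,b)}
optimal plan length = 5; 5 > 1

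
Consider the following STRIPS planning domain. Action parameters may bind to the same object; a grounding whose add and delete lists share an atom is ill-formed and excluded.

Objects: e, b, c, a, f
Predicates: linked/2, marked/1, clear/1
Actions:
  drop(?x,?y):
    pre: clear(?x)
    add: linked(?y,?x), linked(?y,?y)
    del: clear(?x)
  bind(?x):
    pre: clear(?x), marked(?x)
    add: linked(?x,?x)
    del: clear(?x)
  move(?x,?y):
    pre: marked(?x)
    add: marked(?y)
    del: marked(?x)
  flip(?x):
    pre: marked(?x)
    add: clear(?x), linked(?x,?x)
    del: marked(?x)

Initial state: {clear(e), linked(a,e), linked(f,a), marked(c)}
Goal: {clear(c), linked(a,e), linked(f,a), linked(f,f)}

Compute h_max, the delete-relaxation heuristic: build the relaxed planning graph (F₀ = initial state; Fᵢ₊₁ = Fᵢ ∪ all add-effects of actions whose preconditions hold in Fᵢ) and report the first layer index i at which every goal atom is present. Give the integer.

F0 = init (4 atoms)
F1 = F0 ∪ {clear(c), linked(a,a), linked(b,b), linked(b,e), linked(c,c), linked(c,e), linked(e,e), linked(f,e), linked(f,f), marked(a), marked(b), marked(e), marked(f)}  (17 atoms)
goal ⊆ F1  ⇒  h_max = 1

1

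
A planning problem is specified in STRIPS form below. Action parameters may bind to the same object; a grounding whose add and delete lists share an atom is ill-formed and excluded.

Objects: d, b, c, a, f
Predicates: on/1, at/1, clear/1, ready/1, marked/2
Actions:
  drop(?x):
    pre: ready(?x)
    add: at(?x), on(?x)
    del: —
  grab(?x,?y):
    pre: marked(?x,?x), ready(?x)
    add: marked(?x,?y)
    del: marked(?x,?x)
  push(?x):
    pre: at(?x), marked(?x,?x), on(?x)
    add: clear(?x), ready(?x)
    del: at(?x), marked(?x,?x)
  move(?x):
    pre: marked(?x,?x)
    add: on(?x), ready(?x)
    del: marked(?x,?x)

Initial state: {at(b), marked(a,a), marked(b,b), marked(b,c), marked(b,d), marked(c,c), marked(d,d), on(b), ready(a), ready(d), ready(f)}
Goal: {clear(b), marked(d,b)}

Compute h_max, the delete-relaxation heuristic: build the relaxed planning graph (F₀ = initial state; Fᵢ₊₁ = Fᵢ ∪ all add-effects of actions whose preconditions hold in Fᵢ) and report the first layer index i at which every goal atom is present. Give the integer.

F0 = init (11 atoms)
F1 = F0 ∪ {at(a), at(d), at(f), clear(b), marked(a,b), marked(a,c), marked(a,d), marked(a,f), marked(d,a), marked(d,b), marked(d,c), marked(d,f), on(a), on(c), on(d), on(f), ready(b), ready(c)}  (29 atoms)
goal ⊆ F1  ⇒  h_max = 1

1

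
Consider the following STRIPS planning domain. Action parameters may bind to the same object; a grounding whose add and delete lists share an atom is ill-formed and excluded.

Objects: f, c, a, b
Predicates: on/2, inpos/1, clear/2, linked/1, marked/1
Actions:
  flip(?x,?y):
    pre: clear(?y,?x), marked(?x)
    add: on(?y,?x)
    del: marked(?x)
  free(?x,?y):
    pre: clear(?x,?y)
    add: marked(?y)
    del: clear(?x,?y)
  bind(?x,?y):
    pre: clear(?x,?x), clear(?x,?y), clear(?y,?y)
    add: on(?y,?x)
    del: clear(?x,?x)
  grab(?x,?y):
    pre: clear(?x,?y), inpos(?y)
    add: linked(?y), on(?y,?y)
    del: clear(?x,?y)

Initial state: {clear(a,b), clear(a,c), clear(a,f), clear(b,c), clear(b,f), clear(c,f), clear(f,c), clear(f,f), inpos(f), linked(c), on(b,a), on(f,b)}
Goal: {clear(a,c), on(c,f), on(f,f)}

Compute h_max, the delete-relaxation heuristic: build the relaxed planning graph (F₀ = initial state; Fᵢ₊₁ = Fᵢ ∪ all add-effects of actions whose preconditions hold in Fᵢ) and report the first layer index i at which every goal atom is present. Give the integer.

F0 = init (12 atoms)
F1 = F0 ∪ {linked(f), marked(b), marked(c), marked(f), on(f,f)}  (17 atoms)
F2 = F1 ∪ {on(a,b), on(a,c), on(a,f), on(b,c), on(b,f), on(c,f), on(f,c)}  (24 atoms)
goal ⊆ F2  ⇒  h_max = 2

2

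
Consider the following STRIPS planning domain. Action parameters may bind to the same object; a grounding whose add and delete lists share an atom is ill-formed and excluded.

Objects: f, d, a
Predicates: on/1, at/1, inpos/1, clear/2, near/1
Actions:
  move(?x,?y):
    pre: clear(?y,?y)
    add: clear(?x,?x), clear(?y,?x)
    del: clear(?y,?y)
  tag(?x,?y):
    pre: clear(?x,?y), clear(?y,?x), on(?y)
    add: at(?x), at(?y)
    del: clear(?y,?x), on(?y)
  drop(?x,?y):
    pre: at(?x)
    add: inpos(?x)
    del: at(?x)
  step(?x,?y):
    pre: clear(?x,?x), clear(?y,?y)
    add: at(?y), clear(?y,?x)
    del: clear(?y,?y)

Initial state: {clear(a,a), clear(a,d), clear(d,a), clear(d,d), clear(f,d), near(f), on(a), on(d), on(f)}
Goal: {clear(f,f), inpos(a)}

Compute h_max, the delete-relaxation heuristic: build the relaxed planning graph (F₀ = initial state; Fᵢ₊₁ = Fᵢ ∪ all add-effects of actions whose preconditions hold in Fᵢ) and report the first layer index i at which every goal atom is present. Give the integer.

F0 = init (9 atoms)
F1 = F0 ∪ {at(a), at(d), clear(a,f), clear(d,f), clear(f,f)}  (14 atoms)
F2 = F1 ∪ {at(f), clear(f,a), inpos(a), inpos(d)}  (18 atoms)
goal ⊆ F2  ⇒  h_max = 2

2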